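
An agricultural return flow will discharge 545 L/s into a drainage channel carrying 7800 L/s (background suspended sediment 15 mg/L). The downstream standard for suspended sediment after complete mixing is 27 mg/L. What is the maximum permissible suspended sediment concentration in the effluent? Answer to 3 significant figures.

At the limit, (Qr·Cr + Qe·Cₑ)/(Qr + Qe) = 27:
Cₑ = (8345·27 − 7800·15.00) / 545.0 = 198.7 mg/L.

199 mg/L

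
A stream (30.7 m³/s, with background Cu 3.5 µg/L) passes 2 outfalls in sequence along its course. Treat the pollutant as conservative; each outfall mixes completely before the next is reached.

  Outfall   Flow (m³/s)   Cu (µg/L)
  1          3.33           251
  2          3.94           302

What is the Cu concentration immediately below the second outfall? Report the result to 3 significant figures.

After outfall 1: Q = 30.70 + 3.330 = 34.03 m³/s; C = (30.70·3.500 + 3.330·251.0)/34.03 = 27.72 µg/L.
After outfall 2: Q = 34.03 + 3.940 = 37.97 m³/s; C = (34.03·27.72 + 3.940·302.0)/37.97 = 56.18 µg/L.

56.2 µg/L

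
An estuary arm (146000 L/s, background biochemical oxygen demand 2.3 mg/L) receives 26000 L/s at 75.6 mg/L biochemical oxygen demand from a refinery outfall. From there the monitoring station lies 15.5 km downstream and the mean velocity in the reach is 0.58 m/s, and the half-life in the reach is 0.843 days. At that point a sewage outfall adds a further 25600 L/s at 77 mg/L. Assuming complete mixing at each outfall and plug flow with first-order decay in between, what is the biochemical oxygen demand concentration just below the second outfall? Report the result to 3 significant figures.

19.0 mg/L

Mass balance: C = (146000·2.300 + 26000·75.60) / 172000 = 2301000/172000 = 13.38 mg/L; combined flow 172000 L/s.
Travel time t = 15.5·1000 / 0.58 = 26720 s = 7.423 h.
Half-life 0.843 d → k = ln 2 / 0.843 = 0.8222 d⁻¹.
Decay over the reach: 13.38·exp(−kt) = 13.38·0.7754 = 10.38 mg/L.
Second outfall: C = (172000·10.38 + 25600·77.00)/197600 = 19.01 mg/L.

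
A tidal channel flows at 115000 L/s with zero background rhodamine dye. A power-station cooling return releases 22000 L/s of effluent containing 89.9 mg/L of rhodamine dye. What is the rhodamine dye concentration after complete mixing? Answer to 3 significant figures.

Conservation of mass: C = (115000·0 + 22000·89.90) / 137000 = 1978000/137000 = 14.44 mg/L.

14.4 mg/L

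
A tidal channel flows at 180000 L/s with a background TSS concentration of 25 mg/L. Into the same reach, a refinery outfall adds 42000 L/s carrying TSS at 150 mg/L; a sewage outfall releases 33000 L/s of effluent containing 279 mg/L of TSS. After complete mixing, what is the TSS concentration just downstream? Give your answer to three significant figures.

78.5 mg/L

Mixed concentration C = ΣQC/ΣQ = (180000·25.00 + 42000·150.0 + 33000·279.0) / 255000 = 20010000/255000 = 78.46 mg/L.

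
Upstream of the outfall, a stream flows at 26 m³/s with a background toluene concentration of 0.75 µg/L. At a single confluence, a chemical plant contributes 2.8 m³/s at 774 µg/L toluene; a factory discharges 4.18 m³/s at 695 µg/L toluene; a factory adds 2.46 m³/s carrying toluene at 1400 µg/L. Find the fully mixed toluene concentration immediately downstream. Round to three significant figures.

Mass balance: C = (26.00·0.7500 + 2.800·774.0 + 4.180·695.0 + 2.460·1400) / 35.44 = 8536/35.44 = 240.9 µg/L.

241 µg/L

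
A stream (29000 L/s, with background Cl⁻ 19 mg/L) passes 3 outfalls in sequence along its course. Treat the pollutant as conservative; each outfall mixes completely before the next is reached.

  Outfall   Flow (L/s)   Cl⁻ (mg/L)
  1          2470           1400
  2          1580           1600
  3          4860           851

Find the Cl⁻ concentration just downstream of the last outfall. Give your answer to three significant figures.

282 mg/L

Outfall 1: combined Q = 31470 L/s; C = (29000·19.00 + 2470·1400)/31470 = 127.4 mg/L.
Outfall 2: combined Q = 33050 L/s; C = (31470·127.4 + 1580·1600)/33050 = 197.8 mg/L.
Outfall 3: combined Q = 37910 L/s; C = (33050·197.8 + 4860·851.0)/37910 = 281.5 mg/L.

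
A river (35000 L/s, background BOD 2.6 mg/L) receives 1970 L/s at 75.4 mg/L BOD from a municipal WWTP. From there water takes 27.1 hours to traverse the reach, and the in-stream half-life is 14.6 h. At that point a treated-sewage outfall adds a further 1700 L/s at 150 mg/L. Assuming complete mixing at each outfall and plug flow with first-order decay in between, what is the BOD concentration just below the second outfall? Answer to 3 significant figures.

Conservation of mass: C = (35000·2.600 + 1970·75.40) / 36970 = 239500/36970 = 6.479 mg/L; combined flow 36970 L/s.
Half-life 14.6 h → k = ln 2 / 14.6 = 0.04748 h⁻¹ = 1.139 d⁻¹.
Decay over the reach: 6.479·exp(−kt) = 6.479·0.2762 = 1.790 mg/L.
At the second outfall, C = (36970·1.790 + 1700·150.0) / (36970 + 1700) = 8.305 mg/L.

8.31 mg/L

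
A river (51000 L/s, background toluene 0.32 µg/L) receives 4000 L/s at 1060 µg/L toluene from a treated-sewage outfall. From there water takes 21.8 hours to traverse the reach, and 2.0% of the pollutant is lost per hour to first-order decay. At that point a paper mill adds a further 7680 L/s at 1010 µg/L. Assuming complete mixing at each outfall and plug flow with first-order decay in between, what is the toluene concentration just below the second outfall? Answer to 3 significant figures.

Flow-weighted average: C = (51000·0.3200 + 4000·1060) / 55000 = 4256000/55000 = 77.39 µg/L; combined flow 55000 L/s.
2.0%/h lost → k = −ln(1 − 0.02) = 0.02020 h⁻¹.
Decay over the reach: 77.39·exp(−kt) = 77.39·0.6438 = 49.82 µg/L.
Second outfall: C = (55000·49.82 + 7680·1010)/62680 = 167.5 µg/L.

167 µg/L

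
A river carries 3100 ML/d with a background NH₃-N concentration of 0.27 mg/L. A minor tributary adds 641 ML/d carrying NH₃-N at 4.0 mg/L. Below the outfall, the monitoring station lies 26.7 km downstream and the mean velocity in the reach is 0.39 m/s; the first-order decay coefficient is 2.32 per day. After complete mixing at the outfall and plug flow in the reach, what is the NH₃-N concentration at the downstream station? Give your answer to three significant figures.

Conservation of mass: C = (3100·0.2700 + 641.0·4.000) / 3741 = 3401/3741 = 0.9091 mg/L.
Travel time t = 26.7·1000 / 0.39 = 68460 s = 19.02 h.
After decay, C = 0.9091 × e^(−kt) = 0.9091 × 0.1591 = 0.1446 mg/L.

0.145 mg/L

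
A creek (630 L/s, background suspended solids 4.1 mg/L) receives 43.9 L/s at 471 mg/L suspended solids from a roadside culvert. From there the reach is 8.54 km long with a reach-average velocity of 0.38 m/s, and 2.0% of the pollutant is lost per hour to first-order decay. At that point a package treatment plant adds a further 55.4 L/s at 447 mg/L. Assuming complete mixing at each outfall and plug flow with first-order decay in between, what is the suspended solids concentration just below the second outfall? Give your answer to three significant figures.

Flow-weighted average: C = (630.0·4.100 + 43.90·471.0) / 673.9 = 23260/673.9 = 34.52 mg/L; combined flow 673.9 L/s.
Travel time t = 8.54·1000 / 0.38 = 22470 s = 6.243 h.
2.0%/h lost → k = −ln(1 − 0.02) = 0.02020 h⁻¹.
Applying C = C₀e^(−kt): 34.52 × 0.8815 = 30.43 mg/L.
At the second outfall, C = (673.9·30.43 + 55.40·447.0) / (673.9 + 55.40) = 62.07 mg/L.

62.1 mg/L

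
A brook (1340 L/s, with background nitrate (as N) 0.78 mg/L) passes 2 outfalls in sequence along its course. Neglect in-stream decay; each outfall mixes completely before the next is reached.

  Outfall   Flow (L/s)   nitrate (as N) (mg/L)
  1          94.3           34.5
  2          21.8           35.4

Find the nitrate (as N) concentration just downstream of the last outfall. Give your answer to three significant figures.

3.48 mg/L

Outfall 1: combined Q = 1434 L/s; C = (1340·0.7800 + 94.30·34.50)/1434 = 2.997 mg/L.
Outfall 2: combined Q = 1456 L/s; C = (1434·2.997 + 21.80·35.40)/1456 = 3.482 mg/L.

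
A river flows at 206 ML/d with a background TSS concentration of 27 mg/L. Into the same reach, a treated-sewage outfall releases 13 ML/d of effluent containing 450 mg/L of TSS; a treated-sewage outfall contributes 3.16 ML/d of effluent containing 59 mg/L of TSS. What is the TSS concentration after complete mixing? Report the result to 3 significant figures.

Conservation of mass: C = (206.0·27.00 + 13.00·450.0 + 3.160·59.00) / 222.2 = 11600/222.2 = 52.21 mg/L.

52.2 mg/L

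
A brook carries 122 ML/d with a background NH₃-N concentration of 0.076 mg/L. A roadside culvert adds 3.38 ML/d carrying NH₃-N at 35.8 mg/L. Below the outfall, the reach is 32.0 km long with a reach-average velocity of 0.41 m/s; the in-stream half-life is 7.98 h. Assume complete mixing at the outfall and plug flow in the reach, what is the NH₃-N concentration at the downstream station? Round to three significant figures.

Mixed concentration C = ΣQC/ΣQ = (122.0·0.07600 + 3.380·35.80) / 125.4 = 130.3/125.4 = 1.039 mg/L.
Travel time t = 32.0·1000 / 0.41 = 78050 s = 21.68 h.
Half-life 7.98 h → k = ln 2 / 7.98 = 0.08686 h⁻¹ = 2.085 d⁻¹.
Applying C = C₀e^(−kt): 1.039 × 0.1521 = 0.1580 mg/L.

0.158 mg/L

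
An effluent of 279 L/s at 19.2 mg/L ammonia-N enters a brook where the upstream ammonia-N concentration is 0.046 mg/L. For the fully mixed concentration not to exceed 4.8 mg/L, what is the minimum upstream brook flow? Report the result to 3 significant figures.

845 L/s

Set C_mix = 4.8: (Q·0.04600 + 279.0·19.20) / (Q + 279.0) = 4.8
→ Q = 279.0·(19.20 − 4.8)/(4.8 − 0.04600) = 845.1 L/s.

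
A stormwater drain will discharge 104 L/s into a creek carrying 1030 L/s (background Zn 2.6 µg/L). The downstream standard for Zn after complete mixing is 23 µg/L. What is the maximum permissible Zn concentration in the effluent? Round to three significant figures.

225 µg/L

At the limit, (Qr·Cr + Qe·Cₑ)/(Qr + Qe) = 23:
Cₑ = (1134·23 − 1030·2.600) / 104.0 = 225.0 µg/L.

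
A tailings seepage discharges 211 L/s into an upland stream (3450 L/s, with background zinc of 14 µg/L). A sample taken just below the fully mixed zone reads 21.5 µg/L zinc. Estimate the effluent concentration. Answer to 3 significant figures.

Mass balance: 3450·14.00 + 211.0·Cₑ = 3661·21.50
→ Cₑ = (3661·21.50 − 3450·14.00) / 211.0 = 144.1 µg/L.

144 µg/L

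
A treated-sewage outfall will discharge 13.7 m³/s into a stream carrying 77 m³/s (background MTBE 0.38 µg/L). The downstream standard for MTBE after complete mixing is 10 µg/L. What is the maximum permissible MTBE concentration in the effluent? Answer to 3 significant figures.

64.1 µg/L

At the limit, (Qr·Cr + Qe·Cₑ)/(Qr + Qe) = 10:
Cₑ = (90.70·10 − 77.00·0.3800) / 13.70 = 64.07 µg/L.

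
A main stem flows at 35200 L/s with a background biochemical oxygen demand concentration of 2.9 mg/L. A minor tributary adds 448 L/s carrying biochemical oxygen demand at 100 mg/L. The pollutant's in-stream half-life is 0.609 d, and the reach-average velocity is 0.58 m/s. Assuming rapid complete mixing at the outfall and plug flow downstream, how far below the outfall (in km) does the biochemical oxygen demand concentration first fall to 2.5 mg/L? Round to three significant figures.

Mixed concentration C = ΣQC/ΣQ = (35200·2.900 + 448.0·100.0) / 35650 = 146900/35650 = 4.120 mg/L.
Half-life 0.609 d → k = ln 2 / 0.609 = 1.138 d⁻¹.
Set 4.120·exp(−k·t) = 2.5 → t = ln(4.120/2.5)/k = 37930 s = 10.54 h.
Distance = v·t = 0.58·37930 = 22000 m = 22.00 km.

22.0 km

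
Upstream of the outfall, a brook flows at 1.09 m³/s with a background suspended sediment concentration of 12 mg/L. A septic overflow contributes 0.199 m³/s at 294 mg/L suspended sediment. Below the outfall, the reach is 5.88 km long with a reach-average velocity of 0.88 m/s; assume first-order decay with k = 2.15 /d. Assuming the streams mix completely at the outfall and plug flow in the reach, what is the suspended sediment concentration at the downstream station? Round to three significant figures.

Mass balance: C = (1.090·12.00 + 0.1990·294.0) / 1.289 = 71.59/1.289 = 55.54 mg/L.
Travel time t = 5.88·1000 / 0.88 = 6682 s = 1.856 h.
First-order decay: C = 55.54·exp(−k·t) = 55.54·0.8468 = 47.03 mg/L.

47.0 mg/L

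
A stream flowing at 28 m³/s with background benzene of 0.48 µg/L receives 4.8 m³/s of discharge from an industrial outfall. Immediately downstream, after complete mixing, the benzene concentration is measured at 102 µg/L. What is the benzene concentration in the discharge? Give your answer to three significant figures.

694 µg/L

Mass balance: 28.00·0.4800 + 4.800·Cₑ = 32.80·102.0
→ Cₑ = (32.80·102.0 − 28.00·0.4800) / 4.800 = 694.2 µg/L.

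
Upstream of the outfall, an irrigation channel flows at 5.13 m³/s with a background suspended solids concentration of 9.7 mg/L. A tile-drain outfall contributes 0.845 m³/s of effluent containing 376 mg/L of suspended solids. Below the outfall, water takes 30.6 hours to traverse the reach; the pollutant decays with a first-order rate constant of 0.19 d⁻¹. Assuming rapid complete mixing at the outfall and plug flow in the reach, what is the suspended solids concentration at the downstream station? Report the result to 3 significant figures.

48.3 mg/L

Conservation of mass: C = (5.130·9.700 + 0.8450·376.0) / 5.975 = 367.5/5.975 = 61.50 mg/L.
Applying C = C₀e^(−kt): 61.50 × 0.7849 = 48.27 mg/L.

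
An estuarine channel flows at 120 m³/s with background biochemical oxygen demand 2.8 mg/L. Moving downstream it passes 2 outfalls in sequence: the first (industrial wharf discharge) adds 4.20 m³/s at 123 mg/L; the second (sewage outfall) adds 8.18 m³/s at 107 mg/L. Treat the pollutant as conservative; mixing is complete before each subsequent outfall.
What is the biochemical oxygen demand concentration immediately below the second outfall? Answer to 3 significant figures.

Below outfall 1: Q → 124.2 m³/s, C = (120.0·2.800 + 4.200·123.0)/124.2 = 6.865 mg/L.
Below outfall 2: Q → 132.4 m³/s, C = (124.2·6.865 + 8.180·107.0)/132.4 = 13.05 mg/L.

13.1 mg/L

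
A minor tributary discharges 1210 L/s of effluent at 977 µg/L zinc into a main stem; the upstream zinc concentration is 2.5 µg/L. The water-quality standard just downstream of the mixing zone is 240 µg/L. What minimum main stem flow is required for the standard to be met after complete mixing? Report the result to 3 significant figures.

3750 L/s

Set C_mix = 240: (Q·2.500 + 1210·977.0) / (Q + 1210) = 240
→ Q = 1210·(977.0 − 240)/(240 − 2.500) = 3755 L/s.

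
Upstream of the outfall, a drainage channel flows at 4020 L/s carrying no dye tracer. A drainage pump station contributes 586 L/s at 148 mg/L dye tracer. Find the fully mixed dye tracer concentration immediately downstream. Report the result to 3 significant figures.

Mixed concentration C = ΣQC/ΣQ = (4020·0 + 586.0·148.0) / 4606 = 86730/4606 = 18.83 mg/L.

18.8 mg/L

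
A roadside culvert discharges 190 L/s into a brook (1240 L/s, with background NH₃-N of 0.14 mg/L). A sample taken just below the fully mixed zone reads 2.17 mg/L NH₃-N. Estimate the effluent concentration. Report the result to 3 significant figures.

Mass balance: 1240·0.1400 + 190.0·Cₑ = 1430·2.170
→ Cₑ = (1430·2.170 − 1240·0.1400) / 190.0 = 15.42 mg/L.

15.4 mg/L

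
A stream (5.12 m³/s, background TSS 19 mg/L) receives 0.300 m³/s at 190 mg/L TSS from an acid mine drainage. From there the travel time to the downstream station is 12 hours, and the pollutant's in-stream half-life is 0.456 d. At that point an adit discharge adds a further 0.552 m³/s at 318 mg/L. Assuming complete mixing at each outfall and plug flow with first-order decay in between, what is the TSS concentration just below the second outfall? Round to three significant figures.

Conservation of mass: C = (5.120·19.00 + 0.3000·190.0) / 5.420 = 154.3/5.420 = 28.46 mg/L; combined flow 5.420 m³/s.
Half-life 0.456 d → k = ln 2 / 0.456 = 1.520 d⁻¹.
Decay over the reach: 28.46·exp(−kt) = 28.46·0.4677 = 13.31 mg/L.
Second outfall: C = (5.420·13.31 + 0.5520·318.0)/5.972 = 41.47 mg/L.

41.5 mg/L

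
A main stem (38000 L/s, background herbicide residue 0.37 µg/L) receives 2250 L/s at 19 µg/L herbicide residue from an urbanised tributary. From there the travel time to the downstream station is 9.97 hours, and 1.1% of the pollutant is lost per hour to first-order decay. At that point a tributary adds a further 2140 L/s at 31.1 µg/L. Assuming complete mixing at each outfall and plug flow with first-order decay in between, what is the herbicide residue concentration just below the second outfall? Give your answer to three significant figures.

2.77 µg/L

Mass balance: C = (38000·0.3700 + 2250·19.00) / 40250 = 56810/40250 = 1.411 µg/L; combined flow 40250 L/s.
1.1%/h lost → k = −ln(1 − 0.011) = 0.01106 h⁻¹.
After decay, C = 1.411 × e^(−kt) = 1.411 × 0.8956 = 1.264 µg/L.
At the second outfall, C = (40250·1.264 + 2140·31.10) / (40250 + 2140) = 2.770 µg/L.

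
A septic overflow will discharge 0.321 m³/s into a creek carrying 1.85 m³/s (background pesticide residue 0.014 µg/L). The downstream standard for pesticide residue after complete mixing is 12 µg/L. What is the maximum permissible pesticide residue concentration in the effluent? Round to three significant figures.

At the limit, (Qr·Cr + Qe·Cₑ)/(Qr + Qe) = 12:
Cₑ = (2.171·12 − 1.850·0.01400) / 0.3210 = 81.08 µg/L.

81.1 µg/L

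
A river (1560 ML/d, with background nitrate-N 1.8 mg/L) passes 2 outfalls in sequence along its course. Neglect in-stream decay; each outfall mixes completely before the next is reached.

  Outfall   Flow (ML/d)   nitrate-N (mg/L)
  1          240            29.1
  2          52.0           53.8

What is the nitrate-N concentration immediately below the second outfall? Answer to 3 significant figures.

After outfall 1: Q = 1560 + 240.0 = 1800 ML/d; C = (1560·1.800 + 240.0·29.10)/1800 = 5.440 mg/L.
After outfall 2: Q = 1800 + 52.00 = 1852 ML/d; C = (1800·5.440 + 52.00·53.80)/1852 = 6.798 mg/L.

6.80 mg/L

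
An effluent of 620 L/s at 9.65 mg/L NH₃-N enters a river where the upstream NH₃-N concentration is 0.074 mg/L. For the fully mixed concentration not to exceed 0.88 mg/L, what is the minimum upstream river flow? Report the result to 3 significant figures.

Set C_mix = 0.88: (Q·0.07400 + 620.0·9.650) / (Q + 620.0) = 0.88
→ Q = 620.0·(9.650 − 0.88)/(0.88 − 0.07400) = 6746 L/s.

6750 L/s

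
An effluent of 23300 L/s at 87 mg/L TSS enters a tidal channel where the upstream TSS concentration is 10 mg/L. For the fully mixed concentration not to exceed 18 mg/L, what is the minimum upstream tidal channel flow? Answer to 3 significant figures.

201000 L/s

Set C_mix = 18: (Q·10.00 + 23300·87.00) / (Q + 23300) = 18
→ Q = 23300·(87.00 − 18)/(18 − 10.00) = 201000 L/s.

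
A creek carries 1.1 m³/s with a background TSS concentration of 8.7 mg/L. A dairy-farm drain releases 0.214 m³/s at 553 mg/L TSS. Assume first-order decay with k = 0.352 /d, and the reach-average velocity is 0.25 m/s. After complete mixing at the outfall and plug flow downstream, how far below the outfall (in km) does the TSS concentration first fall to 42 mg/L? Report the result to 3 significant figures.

51.6 km

Mixed concentration C = ΣQC/ΣQ = (1.100·8.700 + 0.2140·553.0) / 1.314 = 127.9/1.314 = 97.35 mg/L.
Set 97.35·exp(−k·t) = 42 → t = ln(97.35/42)/k = 206300 s = 57.31 h.
Distance = v·t = 0.25·206300 = 51580 m = 51.58 km.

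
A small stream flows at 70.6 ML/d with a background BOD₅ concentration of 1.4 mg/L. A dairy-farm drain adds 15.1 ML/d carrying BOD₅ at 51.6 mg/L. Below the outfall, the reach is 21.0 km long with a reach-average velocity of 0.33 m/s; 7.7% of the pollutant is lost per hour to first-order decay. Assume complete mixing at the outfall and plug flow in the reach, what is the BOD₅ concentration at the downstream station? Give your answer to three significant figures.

2.49 mg/L

Mass balance: C = (70.60·1.400 + 15.10·51.60) / 85.70 = 878.0/85.70 = 10.25 mg/L.
Travel time t = 21.0·1000 / 0.33 = 63640 s = 17.68 h.
7.7%/h lost → k = −ln(1 − 0.077) = 0.08013 h⁻¹.
Applying C = C₀e^(−kt): 10.25 × 0.2426 = 2.485 mg/L.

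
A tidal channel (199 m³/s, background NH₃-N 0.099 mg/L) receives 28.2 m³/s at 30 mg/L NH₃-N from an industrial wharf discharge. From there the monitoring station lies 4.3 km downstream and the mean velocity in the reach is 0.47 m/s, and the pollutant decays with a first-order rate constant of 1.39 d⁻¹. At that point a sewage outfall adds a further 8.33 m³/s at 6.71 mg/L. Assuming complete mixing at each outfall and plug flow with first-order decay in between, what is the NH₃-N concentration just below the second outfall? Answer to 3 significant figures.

After mixing, C = (199.0·0.09900 + 28.20·30.00) / 227.2 = 865.7/227.2 = 3.810 mg/L; combined flow 227.2 m³/s.
Travel time t = 4.3·1000 / 0.47 = 9149 s = 2.541 h.
Applying C = C₀e^(−kt): 3.810 × 0.8631 = 3.289 mg/L.
Second outfall: C = (227.2·3.289 + 8.330·6.710)/235.5 = 3.410 mg/L.

3.41 mg/L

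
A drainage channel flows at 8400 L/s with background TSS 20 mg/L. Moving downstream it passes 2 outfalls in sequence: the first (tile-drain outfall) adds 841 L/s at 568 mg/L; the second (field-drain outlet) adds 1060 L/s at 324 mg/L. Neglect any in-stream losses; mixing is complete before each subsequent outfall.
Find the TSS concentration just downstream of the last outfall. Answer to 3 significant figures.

96.0 mg/L

Outfall 1: combined Q = 9241 L/s; C = (8400·20.00 + 841.0·568.0)/9241 = 69.87 mg/L.
Outfall 2: combined Q = 10300 L/s; C = (9241·69.87 + 1060·324.0)/10300 = 96.02 mg/L.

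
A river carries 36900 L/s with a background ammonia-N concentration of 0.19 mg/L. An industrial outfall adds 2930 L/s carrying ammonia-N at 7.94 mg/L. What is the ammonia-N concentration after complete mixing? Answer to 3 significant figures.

0.760 mg/L

After mixing, C = (36900·0.1900 + 2930·7.940) / 39830 = 30280/39830 = 0.7601 mg/L.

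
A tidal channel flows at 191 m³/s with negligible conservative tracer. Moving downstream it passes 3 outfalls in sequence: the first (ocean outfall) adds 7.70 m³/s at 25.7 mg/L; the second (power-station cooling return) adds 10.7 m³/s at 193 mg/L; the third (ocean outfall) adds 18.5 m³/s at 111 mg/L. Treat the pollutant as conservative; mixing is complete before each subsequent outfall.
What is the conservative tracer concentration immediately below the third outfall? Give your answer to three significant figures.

After outfall 1: Q = 191.0 + 7.700 = 198.7 m³/s; C = (191.0·0 + 7.700·25.70)/198.7 = 0.9959 mg/L.
After outfall 2: Q = 198.7 + 10.70 = 209.4 m³/s; C = (198.7·0.9959 + 10.70·193.0)/209.4 = 10.81 mg/L.
After outfall 3: Q = 209.4 + 18.50 = 227.9 m³/s; C = (209.4·10.81 + 18.50·111.0)/227.9 = 18.94 mg/L.

18.9 mg/L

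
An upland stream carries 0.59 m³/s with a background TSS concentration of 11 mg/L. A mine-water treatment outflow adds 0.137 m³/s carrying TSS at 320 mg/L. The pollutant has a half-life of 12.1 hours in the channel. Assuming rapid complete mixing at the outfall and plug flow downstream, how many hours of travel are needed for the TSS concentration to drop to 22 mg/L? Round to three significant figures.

20.0 h

Mass balance: C = (0.5900·11.00 + 0.1370·320.0) / 0.7270 = 50.33/0.7270 = 69.23 mg/L.
Half-life 12.1 h → k = ln 2 / 12.1 = 0.05728 h⁻¹ = 1.375 d⁻¹.
69.23·exp(−k·t) = 22 → t = ln(69.23/22)/k = 72040 s = 20.01 h.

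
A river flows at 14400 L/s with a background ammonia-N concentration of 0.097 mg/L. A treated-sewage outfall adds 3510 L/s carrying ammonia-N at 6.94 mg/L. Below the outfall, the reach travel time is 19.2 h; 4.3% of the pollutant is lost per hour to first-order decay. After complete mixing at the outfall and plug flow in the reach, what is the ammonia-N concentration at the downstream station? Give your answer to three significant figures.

0.618 mg/L

After mixing, C = (14400·0.09700 + 3510·6.940) / 17910 = 25760/17910 = 1.438 mg/L.
4.3%/h lost → k = −ln(1 − 0.043) = 0.04395 h⁻¹.
First-order decay: C = 1.438·exp(−k·t) = 1.438·0.4300 = 0.6184 mg/L.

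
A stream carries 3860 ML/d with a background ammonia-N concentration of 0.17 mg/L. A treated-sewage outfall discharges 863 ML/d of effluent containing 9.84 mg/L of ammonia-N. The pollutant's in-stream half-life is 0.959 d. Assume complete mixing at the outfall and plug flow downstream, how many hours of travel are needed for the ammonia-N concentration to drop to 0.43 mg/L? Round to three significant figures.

Mixed concentration C = ΣQC/ΣQ = (3860·0.1700 + 863.0·9.840) / 4723 = 9148/4723 = 1.937 mg/L.
Half-life 0.959 d → k = ln 2 / 0.959 = 0.7228 d⁻¹.
1.937·exp(−k·t) = 0.43 → t = ln(1.937/0.43)/k = 179900 s = 49.98 h.

50.0 h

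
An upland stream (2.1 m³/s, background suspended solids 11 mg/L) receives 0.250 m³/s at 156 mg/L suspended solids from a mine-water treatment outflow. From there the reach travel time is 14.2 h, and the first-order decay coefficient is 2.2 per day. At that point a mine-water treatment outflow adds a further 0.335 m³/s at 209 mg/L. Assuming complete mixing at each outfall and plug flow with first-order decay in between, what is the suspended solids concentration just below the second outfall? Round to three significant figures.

32.4 mg/L

Mass balance: C = (2.100·11.00 + 0.2500·156.0) / 2.350 = 62.10/2.350 = 26.43 mg/L; combined flow 2.350 m³/s.
Applying C = C₀e^(−kt): 26.43 × 0.2721 = 7.190 mg/L.
At the second outfall, C = (2.350·7.190 + 0.3350·209.0) / (2.350 + 0.3350) = 32.37 mg/L.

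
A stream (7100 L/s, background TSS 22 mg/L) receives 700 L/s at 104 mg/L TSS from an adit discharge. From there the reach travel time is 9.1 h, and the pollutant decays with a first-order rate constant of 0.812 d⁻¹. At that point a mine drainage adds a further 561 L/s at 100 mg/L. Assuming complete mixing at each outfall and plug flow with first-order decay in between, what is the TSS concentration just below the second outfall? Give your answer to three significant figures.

Flow-weighted average: C = (7100·22.00 + 700.0·104.0) / 7800 = 229000/7800 = 29.36 mg/L; combined flow 7800 L/s.
Applying C = C₀e^(−kt): 29.36 × 0.7350 = 21.58 mg/L.
Second outfall: C = (7800·21.58 + 561.0·100.0)/8361 = 26.84 mg/L.

26.8 mg/L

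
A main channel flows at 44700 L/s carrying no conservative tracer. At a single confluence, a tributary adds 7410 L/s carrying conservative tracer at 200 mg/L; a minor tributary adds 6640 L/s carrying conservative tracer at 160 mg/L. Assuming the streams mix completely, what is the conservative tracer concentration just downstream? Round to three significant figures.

Flow-weighted average: C = (44700·0 + 7410·200.0 + 6640·160.0) / 58750 = 2544000/58750 = 43.31 mg/L.

43.3 mg/L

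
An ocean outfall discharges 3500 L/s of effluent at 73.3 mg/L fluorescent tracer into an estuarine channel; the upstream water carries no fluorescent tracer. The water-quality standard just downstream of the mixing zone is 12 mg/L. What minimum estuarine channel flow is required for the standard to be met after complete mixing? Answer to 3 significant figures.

Set C_mix = 12: (Q·0 + 3500·73.30) / (Q + 3500) = 12
→ Q = 3500·(73.30 − 12)/(12 − 0) = 17880 L/s.

17900 L/s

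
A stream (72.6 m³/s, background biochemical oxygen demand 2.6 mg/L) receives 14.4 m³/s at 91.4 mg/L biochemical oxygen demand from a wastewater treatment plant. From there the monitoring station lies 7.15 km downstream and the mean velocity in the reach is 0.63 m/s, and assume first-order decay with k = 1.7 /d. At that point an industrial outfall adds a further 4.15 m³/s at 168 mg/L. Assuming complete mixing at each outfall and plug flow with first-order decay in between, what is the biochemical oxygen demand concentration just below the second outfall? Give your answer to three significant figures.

Conservation of mass: C = (72.60·2.600 + 14.40·91.40) / 87.00 = 1505/87.00 = 17.30 mg/L; combined flow 87.00 m³/s.
Travel time t = 7.15·1000 / 0.63 = 11350 s = 3.153 h.
Applying C = C₀e^(−kt): 17.30 × 0.7999 = 13.84 mg/L.
At the second outfall, C = (87.00·13.84 + 4.150·168.0) / (87.00 + 4.150) = 20.86 mg/L.

20.9 mg/L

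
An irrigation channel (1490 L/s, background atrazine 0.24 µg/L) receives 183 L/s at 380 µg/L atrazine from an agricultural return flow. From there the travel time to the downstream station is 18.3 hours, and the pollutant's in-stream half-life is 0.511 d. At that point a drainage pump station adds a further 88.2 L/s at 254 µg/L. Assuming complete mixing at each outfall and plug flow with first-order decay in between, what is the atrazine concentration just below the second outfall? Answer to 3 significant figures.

Mixed concentration C = ΣQC/ΣQ = (1490·0.2400 + 183.0·380.0) / 1673 = 69900/1673 = 41.78 µg/L; combined flow 1673 L/s.
Half-life 0.511 d → k = ln 2 / 0.511 = 1.356 d⁻¹.
Applying C = C₀e^(−kt): 41.78 × 0.3555 = 14.85 µg/L.
Second outfall: C = (1673·14.85 + 88.20·254.0)/1761 = 26.83 µg/L.

26.8 µg/L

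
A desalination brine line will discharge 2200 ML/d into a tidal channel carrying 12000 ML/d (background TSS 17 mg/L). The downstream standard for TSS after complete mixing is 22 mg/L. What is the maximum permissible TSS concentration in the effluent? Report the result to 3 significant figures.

At the limit, (Qr·Cr + Qe·Cₑ)/(Qr + Qe) = 22:
Cₑ = (14200·22 − 12000·17.00) / 2200 = 49.27 mg/L.

49.3 mg/L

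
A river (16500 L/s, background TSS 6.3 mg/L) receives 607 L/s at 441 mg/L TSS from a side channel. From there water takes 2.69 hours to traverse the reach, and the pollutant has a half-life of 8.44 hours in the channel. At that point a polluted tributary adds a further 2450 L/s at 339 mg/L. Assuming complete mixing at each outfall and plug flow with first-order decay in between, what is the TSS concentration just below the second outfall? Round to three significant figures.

57.7 mg/L

Mixed concentration C = ΣQC/ΣQ = (16500·6.300 + 607.0·441.0) / 17110 = 371600/17110 = 21.72 mg/L; combined flow 17110 L/s.
Half-life 8.44 h → k = ln 2 / 8.44 = 0.08213 h⁻¹ = 1.971 d⁻¹.
First-order decay: C = 21.72·exp(−k·t) = 21.72·0.8018 = 17.42 mg/L.
At the second outfall, C = (17110·17.42 + 2450·339.0) / (17110 + 2450) = 57.70 mg/L.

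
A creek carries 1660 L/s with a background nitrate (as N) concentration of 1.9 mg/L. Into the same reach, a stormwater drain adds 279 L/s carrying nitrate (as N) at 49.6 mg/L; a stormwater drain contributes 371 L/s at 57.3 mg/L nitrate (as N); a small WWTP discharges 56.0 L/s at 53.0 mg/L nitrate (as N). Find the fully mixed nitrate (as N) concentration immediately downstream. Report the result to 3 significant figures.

17.4 mg/L

Mixed concentration C = ΣQC/ΣQ = (1660·1.900 + 279.0·49.60 + 371.0·57.30 + 56.00·53.00) / 2366 = 41220/2366 = 17.42 mg/L.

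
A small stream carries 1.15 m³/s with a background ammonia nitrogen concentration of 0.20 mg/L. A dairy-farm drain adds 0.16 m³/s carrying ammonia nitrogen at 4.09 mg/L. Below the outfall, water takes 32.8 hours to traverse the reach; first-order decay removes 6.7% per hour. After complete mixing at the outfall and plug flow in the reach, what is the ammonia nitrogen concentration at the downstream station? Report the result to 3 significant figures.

Flow-weighted average: C = (1.150·0.2000 + 0.1600·4.090) / 1.310 = 0.8844/1.310 = 0.6751 mg/L.
6.7%/h lost → k = −ln(1 − 0.067) = 0.06935 h⁻¹.
First-order decay: C = 0.6751·exp(−k·t) = 0.6751·0.1028 = 0.06942 mg/L.

0.0694 mg/L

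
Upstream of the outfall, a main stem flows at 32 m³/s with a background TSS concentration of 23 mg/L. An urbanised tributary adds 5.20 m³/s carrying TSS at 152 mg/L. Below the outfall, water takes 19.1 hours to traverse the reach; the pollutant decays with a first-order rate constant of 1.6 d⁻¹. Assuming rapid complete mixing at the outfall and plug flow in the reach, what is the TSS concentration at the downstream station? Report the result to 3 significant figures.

After mixing, C = (32.00·23.00 + 5.200·152.0) / 37.20 = 1526/37.20 = 41.03 mg/L.
Applying C = C₀e^(−kt): 41.03 × 0.2799 = 11.48 mg/L.

11.5 mg/L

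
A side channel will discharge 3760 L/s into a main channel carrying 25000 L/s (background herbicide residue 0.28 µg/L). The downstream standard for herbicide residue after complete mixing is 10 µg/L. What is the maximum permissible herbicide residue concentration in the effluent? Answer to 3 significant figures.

At the limit, (Qr·Cr + Qe·Cₑ)/(Qr + Qe) = 10:
Cₑ = (28760·10 − 25000·0.2800) / 3760 = 74.63 µg/L.

74.6 µg/L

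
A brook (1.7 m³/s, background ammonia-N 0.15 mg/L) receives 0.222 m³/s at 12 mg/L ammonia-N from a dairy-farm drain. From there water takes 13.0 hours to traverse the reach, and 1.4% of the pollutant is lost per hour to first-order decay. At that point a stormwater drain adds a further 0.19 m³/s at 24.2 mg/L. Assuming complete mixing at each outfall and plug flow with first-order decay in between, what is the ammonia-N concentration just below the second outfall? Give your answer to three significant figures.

Conservation of mass: C = (1.700·0.1500 + 0.2220·12.00) / 1.922 = 2.919/1.922 = 1.519 mg/L; combined flow 1.922 m³/s.
1.4%/h lost → k = −ln(1 − 0.014) = 0.01410 h⁻¹.
First-order decay: C = 1.519·exp(−k·t) = 1.519·0.8325 = 1.264 mg/L.
Second outfall: C = (1.922·1.264 + 0.1900·24.20)/2.112 = 3.328 mg/L.

3.33 mg/L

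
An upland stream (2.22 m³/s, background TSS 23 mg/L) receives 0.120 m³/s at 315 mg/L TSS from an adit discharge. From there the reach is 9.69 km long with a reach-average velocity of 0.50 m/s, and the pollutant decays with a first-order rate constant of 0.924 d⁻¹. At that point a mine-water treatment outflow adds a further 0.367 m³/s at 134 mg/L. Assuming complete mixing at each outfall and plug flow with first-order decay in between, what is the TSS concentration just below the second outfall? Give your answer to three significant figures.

44.8 mg/L

Mass balance: C = (2.220·23.00 + 0.1200·315.0) / 2.340 = 88.86/2.340 = 37.97 mg/L; combined flow 2.340 m³/s.
Travel time t = 9.69·1000 / 0.50 = 19380 s = 5.383 h.
Applying C = C₀e^(−kt): 37.97 × 0.8128 = 30.87 mg/L.
Second outfall: C = (2.340·30.87 + 0.3670·134.0)/2.707 = 44.85 mg/L.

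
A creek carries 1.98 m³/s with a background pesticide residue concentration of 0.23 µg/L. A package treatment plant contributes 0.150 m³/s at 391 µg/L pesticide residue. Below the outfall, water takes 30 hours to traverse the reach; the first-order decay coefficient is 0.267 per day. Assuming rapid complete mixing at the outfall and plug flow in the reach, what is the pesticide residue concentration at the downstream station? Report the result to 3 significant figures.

Mixed concentration C = ΣQC/ΣQ = (1.980·0.2300 + 0.1500·391.0) / 2.130 = 59.11/2.130 = 27.75 µg/L.
Applying C = C₀e^(−kt): 27.75 × 0.7162 = 19.87 µg/L.

19.9 µg/L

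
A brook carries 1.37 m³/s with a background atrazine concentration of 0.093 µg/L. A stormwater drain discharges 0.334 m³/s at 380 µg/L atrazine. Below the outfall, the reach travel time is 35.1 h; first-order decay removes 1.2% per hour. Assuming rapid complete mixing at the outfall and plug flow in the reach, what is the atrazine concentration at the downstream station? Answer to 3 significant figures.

48.8 µg/L

Mass balance: C = (1.370·0.09300 + 0.3340·380.0) / 1.704 = 127.0/1.704 = 74.56 µg/L.
1.2%/h lost → k = −ln(1 − 0.012) = 0.01207 h⁻¹.
Decay over the reach: 74.56·exp(−kt) = 74.56·0.6546 = 48.81 µg/L.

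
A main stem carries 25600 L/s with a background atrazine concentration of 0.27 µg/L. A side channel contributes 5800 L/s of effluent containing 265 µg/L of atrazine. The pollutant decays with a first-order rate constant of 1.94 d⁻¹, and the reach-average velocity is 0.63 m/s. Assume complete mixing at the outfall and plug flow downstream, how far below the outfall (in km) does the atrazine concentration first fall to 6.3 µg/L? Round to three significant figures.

Conservation of mass: C = (25600·0.2700 + 5800·265.0) / 31400 = 1544000/31400 = 49.17 µg/L.
Set 49.17·exp(−k·t) = 6.3 → t = ln(49.17/6.3)/k = 91510 s = 25.42 h.
Distance = v·t = 0.63·91510 = 57650 m = 57.65 km.

57.7 km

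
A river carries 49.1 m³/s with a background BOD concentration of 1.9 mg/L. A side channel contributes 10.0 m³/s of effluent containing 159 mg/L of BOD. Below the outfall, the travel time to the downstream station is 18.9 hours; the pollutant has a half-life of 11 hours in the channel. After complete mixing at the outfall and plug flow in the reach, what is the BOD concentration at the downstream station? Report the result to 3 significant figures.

After mixing, C = (49.10·1.900 + 10.00·159.0) / 59.10 = 1683/59.10 = 28.48 mg/L.
Half-life 11 h → k = ln 2 / 11 = 0.06301 h⁻¹ = 1.512 d⁻¹.
Applying C = C₀e^(−kt): 28.48 × 0.3039 = 8.657 mg/L.

8.66 mg/L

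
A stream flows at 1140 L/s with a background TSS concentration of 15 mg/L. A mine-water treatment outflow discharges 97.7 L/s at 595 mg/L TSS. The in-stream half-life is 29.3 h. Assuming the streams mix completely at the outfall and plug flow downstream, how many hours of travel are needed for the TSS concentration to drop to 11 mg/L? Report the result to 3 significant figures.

After mixing, C = (1140·15.00 + 97.70·595.0) / 1238 = 75230/1238 = 60.78 mg/L.
Half-life 29.3 h → k = ln 2 / 29.3 = 0.02366 h⁻¹ = 0.5678 d⁻¹.
60.78·exp(−k·t) = 11 → t = ln(60.78/11)/k = 260100 s = 72.26 h.

72.3 h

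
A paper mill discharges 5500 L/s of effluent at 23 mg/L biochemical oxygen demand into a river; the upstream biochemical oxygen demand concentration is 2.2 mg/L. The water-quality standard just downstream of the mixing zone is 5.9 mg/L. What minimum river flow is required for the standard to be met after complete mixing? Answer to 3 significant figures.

25400 L/s

Set C_mix = 5.9: (Q·2.200 + 5500·23.00) / (Q + 5500) = 5.9
→ Q = 5500·(23.00 − 5.9)/(5.9 − 2.200) = 25420 L/s.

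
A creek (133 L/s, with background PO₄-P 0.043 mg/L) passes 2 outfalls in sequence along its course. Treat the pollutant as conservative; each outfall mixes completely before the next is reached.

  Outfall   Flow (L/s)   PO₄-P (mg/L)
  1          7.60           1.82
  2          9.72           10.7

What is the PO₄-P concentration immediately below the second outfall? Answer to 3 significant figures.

0.822 mg/L

After outfall 1: Q = 133.0 + 7.600 = 140.6 L/s; C = (133.0·0.04300 + 7.600·1.820)/140.6 = 0.1391 mg/L.
After outfall 2: Q = 140.6 + 9.720 = 150.3 L/s; C = (140.6·0.1391 + 9.720·10.70)/150.3 = 0.8219 mg/L.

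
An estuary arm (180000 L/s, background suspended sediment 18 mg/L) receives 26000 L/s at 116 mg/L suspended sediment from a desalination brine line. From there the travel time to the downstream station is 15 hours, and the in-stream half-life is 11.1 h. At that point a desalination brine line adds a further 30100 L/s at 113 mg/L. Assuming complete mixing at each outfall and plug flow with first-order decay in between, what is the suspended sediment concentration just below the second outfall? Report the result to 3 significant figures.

24.8 mg/L

Mass balance: C = (180000·18.00 + 26000·116.0) / 206000 = 6256000/206000 = 30.37 mg/L; combined flow 206000 L/s.
Half-life 11.1 h → k = ln 2 / 11.1 = 0.06245 h⁻¹ = 1.499 d⁻¹.
Applying C = C₀e^(−kt): 30.37 × 0.3919 = 11.90 mg/L.
At the second outfall, C = (206000·11.90 + 30100·113.0) / (206000 + 30100) = 24.79 mg/L.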